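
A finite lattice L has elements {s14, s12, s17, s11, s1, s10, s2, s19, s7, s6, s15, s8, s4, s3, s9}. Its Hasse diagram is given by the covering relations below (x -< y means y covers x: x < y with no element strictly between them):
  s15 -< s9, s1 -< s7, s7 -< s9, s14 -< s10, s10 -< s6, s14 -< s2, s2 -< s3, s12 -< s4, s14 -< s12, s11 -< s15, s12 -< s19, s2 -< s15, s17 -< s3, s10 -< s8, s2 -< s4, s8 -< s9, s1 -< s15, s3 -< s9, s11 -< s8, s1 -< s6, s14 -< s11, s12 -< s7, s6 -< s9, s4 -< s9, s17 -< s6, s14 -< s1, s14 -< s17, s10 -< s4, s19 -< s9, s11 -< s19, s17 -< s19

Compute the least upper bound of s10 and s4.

s4

Common upper bounds of {s10, s4}: s4, s9.
The least among these is s4.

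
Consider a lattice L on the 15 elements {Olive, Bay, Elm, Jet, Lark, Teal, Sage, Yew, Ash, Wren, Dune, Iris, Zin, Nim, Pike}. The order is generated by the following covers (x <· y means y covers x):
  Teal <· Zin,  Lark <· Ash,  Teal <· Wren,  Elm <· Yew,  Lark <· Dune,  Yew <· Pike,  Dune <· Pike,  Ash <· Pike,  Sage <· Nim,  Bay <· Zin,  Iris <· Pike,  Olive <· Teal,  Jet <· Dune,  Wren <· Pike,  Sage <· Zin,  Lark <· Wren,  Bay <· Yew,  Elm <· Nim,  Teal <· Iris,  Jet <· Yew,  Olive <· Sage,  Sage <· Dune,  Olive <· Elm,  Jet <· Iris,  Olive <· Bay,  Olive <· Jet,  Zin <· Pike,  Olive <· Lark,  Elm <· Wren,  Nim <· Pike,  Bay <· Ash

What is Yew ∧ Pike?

Yew

Common lower bounds of {Yew, Pike}: Bay, Elm, Jet, Olive, Yew.
The greatest among these is Yew.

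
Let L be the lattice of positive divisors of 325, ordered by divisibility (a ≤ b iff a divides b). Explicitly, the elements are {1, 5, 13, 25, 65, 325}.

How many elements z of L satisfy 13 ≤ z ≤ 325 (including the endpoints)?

The interval [13, 325] = {13, 325, 65}, which has 3 elements.

3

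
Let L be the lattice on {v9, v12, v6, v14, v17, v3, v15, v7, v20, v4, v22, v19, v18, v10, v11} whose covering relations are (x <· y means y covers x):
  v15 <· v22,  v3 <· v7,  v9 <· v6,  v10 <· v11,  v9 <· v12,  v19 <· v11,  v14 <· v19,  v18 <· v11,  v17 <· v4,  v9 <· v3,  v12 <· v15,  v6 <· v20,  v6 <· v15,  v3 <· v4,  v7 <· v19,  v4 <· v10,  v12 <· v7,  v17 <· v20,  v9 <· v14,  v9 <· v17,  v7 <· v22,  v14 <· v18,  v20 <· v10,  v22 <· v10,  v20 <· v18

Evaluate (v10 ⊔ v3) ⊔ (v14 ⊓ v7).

v10

v10 ∨ v3 = v10
v14 ∧ v7 = v9
v10 ∨ v9 = v10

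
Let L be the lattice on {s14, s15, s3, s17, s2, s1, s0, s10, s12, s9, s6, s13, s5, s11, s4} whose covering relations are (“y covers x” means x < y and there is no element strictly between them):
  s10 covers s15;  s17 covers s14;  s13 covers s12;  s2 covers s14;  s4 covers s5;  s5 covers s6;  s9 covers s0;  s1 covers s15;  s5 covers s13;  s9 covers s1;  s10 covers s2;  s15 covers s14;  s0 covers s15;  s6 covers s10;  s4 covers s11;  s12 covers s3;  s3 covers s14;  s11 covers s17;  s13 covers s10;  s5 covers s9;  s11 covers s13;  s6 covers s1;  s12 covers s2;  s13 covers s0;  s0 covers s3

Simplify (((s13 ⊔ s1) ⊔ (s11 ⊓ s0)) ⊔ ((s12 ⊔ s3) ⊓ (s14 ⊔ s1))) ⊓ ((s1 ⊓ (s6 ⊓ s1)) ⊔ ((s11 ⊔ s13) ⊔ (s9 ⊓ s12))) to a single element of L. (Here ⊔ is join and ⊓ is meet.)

s5

s13 ∨ s1 = s5
s11 ∧ s0 = s0
s5 ∨ s0 = s5
s12 ∨ s3 = s12
s14 ∨ s1 = s1
s12 ∧ s1 = s14
s5 ∨ s14 = s5
s6 ∧ s1 = s1
s1 ∧ s1 = s1
s11 ∨ s13 = s11
s9 ∧ s12 = s3
s11 ∨ s3 = s11
s1 ∨ s11 = s4
s5 ∧ s4 = s5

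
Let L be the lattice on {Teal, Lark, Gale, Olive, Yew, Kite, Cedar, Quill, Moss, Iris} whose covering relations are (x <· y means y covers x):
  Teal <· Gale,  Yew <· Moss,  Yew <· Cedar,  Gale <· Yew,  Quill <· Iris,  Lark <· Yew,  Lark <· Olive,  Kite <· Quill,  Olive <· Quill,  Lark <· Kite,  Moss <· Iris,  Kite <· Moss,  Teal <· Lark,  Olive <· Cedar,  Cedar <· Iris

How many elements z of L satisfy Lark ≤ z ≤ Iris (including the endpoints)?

8

The interval [Lark, Iris] = {Cedar, Iris, Kite, Lark, Moss, Olive, Quill, Yew}, which has 8 elements.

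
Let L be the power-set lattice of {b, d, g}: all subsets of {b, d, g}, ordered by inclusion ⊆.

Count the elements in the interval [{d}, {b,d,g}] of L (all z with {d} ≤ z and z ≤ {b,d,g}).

4

The interval [{d}, {b,d,g}] = {{b,d,g}, {b,d}, {d,g}, {d}}, which has 4 elements.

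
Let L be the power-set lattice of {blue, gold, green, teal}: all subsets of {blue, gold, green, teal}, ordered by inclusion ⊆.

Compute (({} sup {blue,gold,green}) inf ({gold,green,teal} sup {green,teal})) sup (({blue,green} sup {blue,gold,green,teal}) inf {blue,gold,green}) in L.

{} ∨ {blue,gold,green} = {blue,gold,green}
{gold,green,teal} ∨ {green,teal} = {gold,green,teal}
{blue,gold,green} ∧ {gold,green,teal} = {gold,green}
{blue,green} ∨ {blue,gold,green,teal} = {blue,gold,green,teal}
{blue,gold,green,teal} ∧ {blue,gold,green} = {blue,gold,green}
{gold,green} ∨ {blue,gold,green} = {blue,gold,green}

{blue,gold,green}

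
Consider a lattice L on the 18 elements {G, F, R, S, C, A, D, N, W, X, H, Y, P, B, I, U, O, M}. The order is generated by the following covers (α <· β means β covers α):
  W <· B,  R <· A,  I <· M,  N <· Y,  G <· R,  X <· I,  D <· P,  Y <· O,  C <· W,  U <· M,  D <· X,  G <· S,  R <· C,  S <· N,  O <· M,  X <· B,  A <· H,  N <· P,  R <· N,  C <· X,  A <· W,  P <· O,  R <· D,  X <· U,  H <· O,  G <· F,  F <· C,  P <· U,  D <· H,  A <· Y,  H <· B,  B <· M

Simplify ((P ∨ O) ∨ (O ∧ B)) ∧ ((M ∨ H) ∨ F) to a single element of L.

O

P ∨ O = O
O ∧ B = H
O ∨ H = O
M ∨ H = M
M ∨ F = M
O ∧ M = O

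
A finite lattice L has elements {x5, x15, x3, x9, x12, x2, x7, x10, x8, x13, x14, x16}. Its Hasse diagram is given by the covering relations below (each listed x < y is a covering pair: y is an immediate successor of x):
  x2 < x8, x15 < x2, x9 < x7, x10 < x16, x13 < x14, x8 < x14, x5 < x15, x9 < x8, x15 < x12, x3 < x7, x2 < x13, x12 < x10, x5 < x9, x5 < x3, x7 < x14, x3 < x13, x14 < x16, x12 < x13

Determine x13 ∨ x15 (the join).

Common upper bounds of {x13, x15}: x13, x14, x16.
The least among these is x13.

x13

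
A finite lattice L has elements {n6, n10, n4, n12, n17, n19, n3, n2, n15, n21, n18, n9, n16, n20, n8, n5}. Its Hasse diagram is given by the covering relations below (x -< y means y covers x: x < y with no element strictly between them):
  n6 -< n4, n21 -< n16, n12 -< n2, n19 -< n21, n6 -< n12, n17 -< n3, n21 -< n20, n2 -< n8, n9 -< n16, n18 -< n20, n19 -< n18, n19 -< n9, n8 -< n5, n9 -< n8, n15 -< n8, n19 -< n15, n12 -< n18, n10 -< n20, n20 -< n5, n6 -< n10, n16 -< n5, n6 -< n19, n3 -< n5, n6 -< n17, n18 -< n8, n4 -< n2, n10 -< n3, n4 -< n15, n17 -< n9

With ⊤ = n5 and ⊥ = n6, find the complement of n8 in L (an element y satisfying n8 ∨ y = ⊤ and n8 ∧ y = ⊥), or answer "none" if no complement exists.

n10

Need y with n8 ∨ y = n5 and n8 ∧ y = n6.
Checking each element gives: n10.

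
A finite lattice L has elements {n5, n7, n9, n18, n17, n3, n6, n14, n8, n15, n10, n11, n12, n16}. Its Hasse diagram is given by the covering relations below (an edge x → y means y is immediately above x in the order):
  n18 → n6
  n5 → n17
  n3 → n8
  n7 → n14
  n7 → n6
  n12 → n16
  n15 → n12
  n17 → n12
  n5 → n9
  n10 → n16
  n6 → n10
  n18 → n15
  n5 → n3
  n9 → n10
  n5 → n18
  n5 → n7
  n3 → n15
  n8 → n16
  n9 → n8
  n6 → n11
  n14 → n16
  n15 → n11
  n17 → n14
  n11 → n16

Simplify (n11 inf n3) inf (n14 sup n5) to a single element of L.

n11 ∧ n3 = n3
n14 ∨ n5 = n14
n3 ∧ n14 = n5

n5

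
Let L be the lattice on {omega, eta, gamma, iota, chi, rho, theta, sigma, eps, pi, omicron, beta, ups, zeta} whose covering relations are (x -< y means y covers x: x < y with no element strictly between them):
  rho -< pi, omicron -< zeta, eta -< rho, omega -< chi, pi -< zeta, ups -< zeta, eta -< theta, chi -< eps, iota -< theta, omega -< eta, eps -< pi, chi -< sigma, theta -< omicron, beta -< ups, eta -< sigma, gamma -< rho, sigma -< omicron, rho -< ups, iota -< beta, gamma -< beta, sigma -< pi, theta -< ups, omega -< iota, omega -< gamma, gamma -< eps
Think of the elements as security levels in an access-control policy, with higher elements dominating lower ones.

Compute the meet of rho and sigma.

eta

Common lower bounds of {rho, sigma}: eta, omega.
The greatest among these is eta.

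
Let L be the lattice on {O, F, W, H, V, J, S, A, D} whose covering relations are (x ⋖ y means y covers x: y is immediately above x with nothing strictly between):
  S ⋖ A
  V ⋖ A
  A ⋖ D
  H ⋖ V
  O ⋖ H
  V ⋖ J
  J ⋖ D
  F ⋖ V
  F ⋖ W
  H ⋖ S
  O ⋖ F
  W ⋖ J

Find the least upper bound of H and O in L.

Common upper bounds of {H, O}: A, D, H, J, S, V.
The least among these is H.

H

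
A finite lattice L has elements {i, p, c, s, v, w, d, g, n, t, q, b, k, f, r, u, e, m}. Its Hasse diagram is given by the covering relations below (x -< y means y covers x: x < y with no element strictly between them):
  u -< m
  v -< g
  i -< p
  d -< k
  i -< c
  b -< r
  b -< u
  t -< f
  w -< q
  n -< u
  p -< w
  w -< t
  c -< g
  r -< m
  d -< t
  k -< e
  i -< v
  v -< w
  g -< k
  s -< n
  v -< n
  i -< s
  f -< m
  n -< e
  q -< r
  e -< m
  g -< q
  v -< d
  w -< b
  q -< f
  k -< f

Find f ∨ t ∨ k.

f

Common upper bounds of {f, t, k}: f, m.
The least among these is f.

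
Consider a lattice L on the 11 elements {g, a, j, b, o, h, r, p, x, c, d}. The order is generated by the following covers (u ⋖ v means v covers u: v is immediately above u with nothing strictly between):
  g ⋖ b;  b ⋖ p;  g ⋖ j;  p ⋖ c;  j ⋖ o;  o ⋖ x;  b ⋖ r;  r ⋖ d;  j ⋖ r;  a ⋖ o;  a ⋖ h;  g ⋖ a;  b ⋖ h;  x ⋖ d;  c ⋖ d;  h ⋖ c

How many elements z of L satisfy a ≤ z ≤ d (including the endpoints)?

6

The interval [a, d] = {a, c, d, h, o, x}, which has 6 elements.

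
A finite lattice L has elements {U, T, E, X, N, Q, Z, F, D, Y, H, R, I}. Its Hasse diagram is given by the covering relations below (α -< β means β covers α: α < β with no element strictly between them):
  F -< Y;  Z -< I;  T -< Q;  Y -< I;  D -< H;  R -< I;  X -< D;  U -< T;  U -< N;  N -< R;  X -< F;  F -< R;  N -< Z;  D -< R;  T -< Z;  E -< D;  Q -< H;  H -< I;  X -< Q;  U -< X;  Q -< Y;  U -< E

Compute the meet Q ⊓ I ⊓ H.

Q

Common lower bounds of {Q, I, H}: Q, T, U, X.
The greatest among these is Q.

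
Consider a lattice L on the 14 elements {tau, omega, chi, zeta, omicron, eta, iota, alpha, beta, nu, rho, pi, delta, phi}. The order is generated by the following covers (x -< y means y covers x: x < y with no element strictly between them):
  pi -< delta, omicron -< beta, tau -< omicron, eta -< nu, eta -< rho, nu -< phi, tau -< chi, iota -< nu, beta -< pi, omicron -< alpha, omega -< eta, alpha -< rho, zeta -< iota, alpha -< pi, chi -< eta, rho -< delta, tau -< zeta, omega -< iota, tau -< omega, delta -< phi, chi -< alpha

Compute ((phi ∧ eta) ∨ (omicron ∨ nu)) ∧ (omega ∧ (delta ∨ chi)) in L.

phi ∧ eta = eta
omicron ∨ nu = phi
eta ∨ phi = phi
delta ∨ chi = delta
omega ∧ delta = omega
phi ∧ omega = omega

omega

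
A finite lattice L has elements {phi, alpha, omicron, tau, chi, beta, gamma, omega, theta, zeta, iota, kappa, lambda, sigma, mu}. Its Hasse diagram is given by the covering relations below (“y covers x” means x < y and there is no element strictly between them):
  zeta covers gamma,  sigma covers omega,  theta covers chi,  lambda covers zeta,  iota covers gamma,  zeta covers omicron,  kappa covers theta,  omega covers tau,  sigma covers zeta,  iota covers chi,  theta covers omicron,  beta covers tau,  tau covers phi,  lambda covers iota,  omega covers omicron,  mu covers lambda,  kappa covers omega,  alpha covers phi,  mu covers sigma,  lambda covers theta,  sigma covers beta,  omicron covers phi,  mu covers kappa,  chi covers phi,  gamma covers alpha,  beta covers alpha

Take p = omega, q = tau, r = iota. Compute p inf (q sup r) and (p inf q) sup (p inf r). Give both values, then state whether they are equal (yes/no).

omega; tau; no

q sup r = mu, so p inf (q sup r) = omega inf mu = omega.
p inf q = tau and p inf r = phi, so (p inf q) sup (p inf r) = tau sup phi = tau.
Equal: no.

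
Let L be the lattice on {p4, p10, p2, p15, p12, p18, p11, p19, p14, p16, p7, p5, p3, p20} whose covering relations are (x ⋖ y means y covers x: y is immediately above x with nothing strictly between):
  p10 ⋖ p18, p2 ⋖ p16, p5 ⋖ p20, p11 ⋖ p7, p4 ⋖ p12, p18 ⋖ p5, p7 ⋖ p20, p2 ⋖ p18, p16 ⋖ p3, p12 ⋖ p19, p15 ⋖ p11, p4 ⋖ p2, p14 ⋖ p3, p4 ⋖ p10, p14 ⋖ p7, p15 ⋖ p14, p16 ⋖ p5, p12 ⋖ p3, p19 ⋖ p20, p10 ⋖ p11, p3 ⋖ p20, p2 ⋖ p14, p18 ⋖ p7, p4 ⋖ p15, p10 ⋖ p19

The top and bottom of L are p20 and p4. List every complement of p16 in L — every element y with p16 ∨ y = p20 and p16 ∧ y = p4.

Need y with p16 ∨ y = p20 and p16 ∧ y = p4.
Checking each element gives: p11, p19.

p11, p19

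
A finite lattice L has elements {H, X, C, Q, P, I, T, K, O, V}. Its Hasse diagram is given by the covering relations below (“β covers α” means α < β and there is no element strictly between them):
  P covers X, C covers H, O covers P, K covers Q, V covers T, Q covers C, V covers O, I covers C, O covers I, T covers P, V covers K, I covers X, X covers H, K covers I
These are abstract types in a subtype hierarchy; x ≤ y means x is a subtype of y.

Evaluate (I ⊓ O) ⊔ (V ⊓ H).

I

I ∧ O = I
V ∧ H = H
I ∨ H = I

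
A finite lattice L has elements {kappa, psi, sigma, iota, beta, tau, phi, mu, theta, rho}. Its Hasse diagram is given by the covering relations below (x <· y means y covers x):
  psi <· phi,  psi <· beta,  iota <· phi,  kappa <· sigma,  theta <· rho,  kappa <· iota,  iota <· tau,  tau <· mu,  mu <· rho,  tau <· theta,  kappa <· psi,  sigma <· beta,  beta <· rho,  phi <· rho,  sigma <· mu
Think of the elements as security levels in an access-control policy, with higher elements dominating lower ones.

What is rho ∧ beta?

beta

Common lower bounds of {rho, beta}: beta, kappa, psi, sigma.
The greatest among these is beta.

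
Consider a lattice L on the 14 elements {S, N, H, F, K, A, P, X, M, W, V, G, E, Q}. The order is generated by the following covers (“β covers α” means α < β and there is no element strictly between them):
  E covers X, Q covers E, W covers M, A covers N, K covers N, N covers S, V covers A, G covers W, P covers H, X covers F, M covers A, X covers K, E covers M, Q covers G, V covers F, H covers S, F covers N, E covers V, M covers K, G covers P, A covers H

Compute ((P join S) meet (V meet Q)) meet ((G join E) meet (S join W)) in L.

H

P ∨ S = P
V ∧ Q = V
P ∧ V = H
G ∨ E = Q
S ∨ W = W
Q ∧ W = W
H ∧ W = H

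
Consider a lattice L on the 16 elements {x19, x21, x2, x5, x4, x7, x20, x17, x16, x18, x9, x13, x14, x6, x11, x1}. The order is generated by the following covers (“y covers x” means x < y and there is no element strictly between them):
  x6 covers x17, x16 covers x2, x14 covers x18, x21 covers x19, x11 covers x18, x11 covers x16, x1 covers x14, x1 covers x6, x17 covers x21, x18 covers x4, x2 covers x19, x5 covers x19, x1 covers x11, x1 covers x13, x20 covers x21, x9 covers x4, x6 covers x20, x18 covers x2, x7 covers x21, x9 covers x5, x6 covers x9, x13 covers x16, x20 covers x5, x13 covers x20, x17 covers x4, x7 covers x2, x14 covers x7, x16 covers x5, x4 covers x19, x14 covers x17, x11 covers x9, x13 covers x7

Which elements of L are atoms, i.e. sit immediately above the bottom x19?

x2, x21, x4, x5

The atoms are exactly the elements that cover x19: x2, x21, x4, x5.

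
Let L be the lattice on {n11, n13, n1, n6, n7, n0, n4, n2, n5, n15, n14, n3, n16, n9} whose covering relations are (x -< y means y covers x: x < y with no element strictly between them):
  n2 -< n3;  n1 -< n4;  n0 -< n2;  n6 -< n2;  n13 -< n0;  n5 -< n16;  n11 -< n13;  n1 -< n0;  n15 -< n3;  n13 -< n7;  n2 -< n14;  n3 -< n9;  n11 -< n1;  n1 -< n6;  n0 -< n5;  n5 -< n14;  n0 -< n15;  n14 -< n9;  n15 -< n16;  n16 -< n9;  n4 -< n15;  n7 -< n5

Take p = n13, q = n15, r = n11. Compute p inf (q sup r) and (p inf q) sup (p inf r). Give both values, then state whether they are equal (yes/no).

q sup r = n15, so p inf (q sup r) = n13 inf n15 = n13.
p inf q = n13 and p inf r = n11, so (p inf q) sup (p inf r) = n13 sup n11 = n13.
Equal: yes.

n13; n13; yes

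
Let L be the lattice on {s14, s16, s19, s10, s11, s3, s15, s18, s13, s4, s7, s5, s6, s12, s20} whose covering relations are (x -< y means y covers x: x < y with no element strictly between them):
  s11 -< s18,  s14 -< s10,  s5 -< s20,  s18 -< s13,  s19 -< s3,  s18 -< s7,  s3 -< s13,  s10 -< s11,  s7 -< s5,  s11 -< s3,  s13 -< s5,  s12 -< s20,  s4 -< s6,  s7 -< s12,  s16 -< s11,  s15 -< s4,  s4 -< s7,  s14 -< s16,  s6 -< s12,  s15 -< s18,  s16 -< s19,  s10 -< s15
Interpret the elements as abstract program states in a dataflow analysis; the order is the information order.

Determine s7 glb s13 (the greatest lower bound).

Common lower bounds of {s7, s13}: s10, s11, s14, s15, s16, s18.
The greatest among these is s18.

s18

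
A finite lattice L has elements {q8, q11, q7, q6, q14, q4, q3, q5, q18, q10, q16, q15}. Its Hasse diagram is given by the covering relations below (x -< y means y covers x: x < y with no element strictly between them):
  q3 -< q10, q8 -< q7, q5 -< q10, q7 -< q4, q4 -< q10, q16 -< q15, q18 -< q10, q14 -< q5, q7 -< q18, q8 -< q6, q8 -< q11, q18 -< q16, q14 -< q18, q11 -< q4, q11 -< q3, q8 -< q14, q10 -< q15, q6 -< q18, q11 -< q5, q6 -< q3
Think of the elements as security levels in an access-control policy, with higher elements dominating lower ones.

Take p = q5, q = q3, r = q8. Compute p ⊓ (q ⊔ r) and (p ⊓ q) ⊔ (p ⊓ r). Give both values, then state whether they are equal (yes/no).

q ⊔ r = q3, so p ⊓ (q ⊔ r) = q5 ⊓ q3 = q11.
p ⊓ q = q11 and p ⊓ r = q8, so (p ⊓ q) ⊔ (p ⊓ r) = q11 ⊔ q8 = q11.
Equal: yes.

q11; q11; yes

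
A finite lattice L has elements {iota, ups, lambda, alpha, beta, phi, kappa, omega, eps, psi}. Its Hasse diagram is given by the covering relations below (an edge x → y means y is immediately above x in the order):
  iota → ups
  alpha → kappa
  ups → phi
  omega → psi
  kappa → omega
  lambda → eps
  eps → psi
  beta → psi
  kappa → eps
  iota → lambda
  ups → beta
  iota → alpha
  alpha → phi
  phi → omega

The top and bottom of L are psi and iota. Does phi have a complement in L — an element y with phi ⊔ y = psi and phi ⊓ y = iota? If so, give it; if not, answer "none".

Need y with phi ∨ y = psi and phi ∧ y = iota.
Checking each element gives: lambda.

lambda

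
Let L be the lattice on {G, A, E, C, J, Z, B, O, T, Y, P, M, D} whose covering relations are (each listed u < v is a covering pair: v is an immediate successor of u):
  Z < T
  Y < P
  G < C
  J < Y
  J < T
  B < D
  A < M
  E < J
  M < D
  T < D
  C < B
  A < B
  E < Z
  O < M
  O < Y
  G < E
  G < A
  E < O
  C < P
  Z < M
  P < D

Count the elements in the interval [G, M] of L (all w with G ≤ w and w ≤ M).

6

The interval [G, M] = {A, E, G, M, O, Z}, which has 6 elements.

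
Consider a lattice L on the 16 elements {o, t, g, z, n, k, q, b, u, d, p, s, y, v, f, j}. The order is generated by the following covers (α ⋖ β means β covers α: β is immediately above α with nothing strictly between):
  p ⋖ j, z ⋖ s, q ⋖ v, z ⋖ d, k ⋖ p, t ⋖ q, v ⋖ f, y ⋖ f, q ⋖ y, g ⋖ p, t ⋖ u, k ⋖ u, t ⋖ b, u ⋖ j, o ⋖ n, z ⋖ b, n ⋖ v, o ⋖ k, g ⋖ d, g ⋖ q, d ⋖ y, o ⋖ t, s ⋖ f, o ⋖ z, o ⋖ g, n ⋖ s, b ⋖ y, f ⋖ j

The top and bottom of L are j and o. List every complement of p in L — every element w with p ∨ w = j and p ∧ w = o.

Need w with p ∨ w = j and p ∧ w = o.
Checking each element gives: b, n, s, t, z.

b, n, s, t, z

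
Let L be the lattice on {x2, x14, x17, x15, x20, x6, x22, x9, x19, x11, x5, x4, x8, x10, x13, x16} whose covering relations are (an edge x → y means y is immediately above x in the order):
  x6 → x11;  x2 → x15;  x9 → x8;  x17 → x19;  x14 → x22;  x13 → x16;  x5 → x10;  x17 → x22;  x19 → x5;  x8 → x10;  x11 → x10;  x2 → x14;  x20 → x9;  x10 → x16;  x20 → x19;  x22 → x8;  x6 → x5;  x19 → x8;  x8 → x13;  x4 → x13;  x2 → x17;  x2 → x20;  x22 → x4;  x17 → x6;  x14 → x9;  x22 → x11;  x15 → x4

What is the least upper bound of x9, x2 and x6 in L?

Common upper bounds of {x9, x2, x6}: x10, x16.
The least among these is x10.

x10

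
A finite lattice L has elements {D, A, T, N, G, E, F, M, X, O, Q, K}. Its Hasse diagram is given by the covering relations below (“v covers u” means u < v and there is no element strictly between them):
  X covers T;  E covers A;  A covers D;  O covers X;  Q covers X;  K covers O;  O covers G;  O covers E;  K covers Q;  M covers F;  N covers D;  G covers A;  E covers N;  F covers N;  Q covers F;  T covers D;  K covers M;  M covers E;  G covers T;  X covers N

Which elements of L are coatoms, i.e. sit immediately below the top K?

The coatoms are exactly the elements covered by K: M, O, Q.

M, O, Q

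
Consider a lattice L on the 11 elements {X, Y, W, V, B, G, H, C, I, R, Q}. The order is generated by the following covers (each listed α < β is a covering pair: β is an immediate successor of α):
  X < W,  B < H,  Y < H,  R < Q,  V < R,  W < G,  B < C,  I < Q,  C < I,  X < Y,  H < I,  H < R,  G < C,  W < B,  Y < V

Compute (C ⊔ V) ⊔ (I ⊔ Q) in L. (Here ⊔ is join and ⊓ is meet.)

C ∨ V = Q
I ∨ Q = Q
Q ∨ Q = Q

Q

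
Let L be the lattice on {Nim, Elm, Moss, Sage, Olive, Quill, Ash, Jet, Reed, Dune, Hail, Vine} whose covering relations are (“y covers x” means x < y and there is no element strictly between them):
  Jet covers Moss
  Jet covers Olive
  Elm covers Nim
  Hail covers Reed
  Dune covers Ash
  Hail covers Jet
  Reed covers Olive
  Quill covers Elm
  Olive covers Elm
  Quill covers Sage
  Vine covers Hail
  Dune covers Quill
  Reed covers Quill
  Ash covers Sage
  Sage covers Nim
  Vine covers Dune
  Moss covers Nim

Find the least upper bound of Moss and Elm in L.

Common upper bounds of {Moss, Elm}: Hail, Jet, Vine.
The least among these is Jet.

Jet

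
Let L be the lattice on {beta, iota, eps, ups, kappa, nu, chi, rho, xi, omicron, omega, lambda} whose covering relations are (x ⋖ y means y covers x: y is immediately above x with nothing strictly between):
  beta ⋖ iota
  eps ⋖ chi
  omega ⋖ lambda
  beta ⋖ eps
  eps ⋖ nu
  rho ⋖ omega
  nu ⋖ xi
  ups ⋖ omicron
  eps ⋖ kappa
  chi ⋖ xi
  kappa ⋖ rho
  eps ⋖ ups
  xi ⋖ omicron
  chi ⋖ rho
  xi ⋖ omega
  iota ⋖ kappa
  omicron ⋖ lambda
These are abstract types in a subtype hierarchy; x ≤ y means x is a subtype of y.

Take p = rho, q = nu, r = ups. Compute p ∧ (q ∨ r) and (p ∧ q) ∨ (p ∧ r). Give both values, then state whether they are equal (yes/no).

chi; eps; no

q ∨ r = omicron, so p ∧ (q ∨ r) = rho ∧ omicron = chi.
p ∧ q = eps and p ∧ r = eps, so (p ∧ q) ∨ (p ∧ r) = eps ∨ eps = eps.
Equal: no.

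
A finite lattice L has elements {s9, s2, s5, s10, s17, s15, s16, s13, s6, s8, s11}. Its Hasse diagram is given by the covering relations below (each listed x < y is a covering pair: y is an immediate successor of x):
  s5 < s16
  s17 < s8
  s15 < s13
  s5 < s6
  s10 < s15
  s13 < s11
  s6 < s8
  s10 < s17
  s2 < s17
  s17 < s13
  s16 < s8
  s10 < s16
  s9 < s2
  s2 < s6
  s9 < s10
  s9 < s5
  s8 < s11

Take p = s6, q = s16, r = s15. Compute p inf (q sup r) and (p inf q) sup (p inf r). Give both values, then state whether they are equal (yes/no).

s6; s5; no

q sup r = s11, so p inf (q sup r) = s6 inf s11 = s6.
p inf q = s5 and p inf r = s9, so (p inf q) sup (p inf r) = s5 sup s9 = s5.
Equal: no.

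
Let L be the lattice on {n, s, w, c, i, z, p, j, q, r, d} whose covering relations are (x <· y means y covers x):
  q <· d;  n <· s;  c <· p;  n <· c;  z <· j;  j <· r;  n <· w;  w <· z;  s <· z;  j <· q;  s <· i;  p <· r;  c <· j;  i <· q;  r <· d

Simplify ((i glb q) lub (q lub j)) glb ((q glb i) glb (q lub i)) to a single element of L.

i ∧ q = i
q ∨ j = q
i ∨ q = q
q ∧ i = i
q ∨ i = q
i ∧ q = i
q ∧ i = i

i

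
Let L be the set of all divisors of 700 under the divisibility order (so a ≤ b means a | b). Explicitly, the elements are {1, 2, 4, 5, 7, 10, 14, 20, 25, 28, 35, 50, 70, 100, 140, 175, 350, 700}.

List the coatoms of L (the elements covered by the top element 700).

The coatoms are exactly the elements covered by 700: 100, 140, 350.

100, 140, 350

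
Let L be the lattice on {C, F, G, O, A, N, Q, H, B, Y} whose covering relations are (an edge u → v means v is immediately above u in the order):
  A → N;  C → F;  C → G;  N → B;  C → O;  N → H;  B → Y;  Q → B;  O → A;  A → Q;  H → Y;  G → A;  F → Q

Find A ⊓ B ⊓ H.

A

Common lower bounds of {A, B, H}: A, C, G, O.
The greatest among these is A.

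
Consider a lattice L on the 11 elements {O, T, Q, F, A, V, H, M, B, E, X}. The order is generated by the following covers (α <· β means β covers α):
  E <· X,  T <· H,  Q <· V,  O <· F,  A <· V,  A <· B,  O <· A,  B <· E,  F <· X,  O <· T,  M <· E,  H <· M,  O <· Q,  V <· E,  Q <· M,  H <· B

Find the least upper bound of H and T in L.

H

Common upper bounds of {H, T}: B, E, H, M, X.
The least among these is H.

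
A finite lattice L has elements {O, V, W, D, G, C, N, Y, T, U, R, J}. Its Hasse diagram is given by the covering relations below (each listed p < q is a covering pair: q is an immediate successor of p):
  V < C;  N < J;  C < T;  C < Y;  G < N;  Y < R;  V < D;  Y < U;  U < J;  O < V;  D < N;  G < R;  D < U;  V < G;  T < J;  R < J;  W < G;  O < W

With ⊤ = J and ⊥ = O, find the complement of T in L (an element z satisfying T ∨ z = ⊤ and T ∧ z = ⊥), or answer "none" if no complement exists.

W

Need z with T ∨ z = J and T ∧ z = O.
Checking each element gives: W.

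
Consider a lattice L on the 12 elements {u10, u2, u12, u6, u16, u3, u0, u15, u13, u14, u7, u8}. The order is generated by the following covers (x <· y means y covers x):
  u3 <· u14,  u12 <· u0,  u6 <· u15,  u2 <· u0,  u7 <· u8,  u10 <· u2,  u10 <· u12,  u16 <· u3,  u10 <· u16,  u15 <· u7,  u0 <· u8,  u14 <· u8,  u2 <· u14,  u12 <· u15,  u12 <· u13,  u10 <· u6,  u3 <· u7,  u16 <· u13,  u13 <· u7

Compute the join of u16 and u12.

Common upper bounds of {u16, u12}: u13, u7, u8.
The least among these is u13.

u13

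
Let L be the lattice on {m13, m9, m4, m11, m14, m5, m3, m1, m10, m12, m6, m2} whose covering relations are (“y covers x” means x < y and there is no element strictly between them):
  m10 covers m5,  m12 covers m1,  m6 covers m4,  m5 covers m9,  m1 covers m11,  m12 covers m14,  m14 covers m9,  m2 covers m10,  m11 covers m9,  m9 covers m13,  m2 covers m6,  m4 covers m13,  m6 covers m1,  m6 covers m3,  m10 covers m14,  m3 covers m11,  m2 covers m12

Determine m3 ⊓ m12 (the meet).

m11

Common lower bounds of {m3, m12}: m11, m13, m9.
The greatest among these is m11.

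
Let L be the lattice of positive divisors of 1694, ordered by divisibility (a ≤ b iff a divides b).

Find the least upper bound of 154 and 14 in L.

Common upper bounds of {154, 14}: 154, 1694.
The least among these is 154.

154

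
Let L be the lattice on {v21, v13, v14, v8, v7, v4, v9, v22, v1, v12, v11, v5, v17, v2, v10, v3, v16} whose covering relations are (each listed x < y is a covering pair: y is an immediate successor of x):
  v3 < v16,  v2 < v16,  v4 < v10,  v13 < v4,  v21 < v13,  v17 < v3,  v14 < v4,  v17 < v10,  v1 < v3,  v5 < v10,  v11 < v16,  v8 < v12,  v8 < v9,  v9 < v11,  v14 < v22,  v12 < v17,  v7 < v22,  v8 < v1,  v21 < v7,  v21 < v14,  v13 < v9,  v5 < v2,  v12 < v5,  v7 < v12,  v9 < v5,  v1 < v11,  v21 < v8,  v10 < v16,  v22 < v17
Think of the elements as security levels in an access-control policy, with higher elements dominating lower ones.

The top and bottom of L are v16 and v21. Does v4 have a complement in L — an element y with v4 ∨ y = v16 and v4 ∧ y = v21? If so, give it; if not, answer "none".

Need y with v4 ∨ y = v16 and v4 ∧ y = v21.
Checking each element gives: v1.

v1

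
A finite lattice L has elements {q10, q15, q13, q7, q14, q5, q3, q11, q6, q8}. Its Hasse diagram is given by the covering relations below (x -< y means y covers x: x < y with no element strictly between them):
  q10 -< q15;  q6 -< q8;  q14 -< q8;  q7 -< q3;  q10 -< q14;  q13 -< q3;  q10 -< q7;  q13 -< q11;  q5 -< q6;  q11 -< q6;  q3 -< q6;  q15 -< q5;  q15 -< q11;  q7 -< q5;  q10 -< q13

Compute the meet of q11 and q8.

q11

Common lower bounds of {q11, q8}: q10, q11, q13, q15.
The greatest among these is q11.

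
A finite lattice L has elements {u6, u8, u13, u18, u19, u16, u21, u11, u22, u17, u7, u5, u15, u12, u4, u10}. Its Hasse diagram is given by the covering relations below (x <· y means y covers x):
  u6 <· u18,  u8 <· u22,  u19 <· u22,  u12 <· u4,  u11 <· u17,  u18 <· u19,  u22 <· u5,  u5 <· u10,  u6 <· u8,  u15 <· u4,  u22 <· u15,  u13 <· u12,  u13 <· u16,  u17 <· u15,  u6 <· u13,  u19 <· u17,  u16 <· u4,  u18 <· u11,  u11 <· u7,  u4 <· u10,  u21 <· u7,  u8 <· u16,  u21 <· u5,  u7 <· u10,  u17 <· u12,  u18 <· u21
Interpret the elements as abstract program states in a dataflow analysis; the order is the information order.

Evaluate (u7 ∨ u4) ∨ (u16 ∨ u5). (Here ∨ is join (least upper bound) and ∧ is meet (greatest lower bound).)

u7 ∨ u4 = u10
u16 ∨ u5 = u10
u10 ∨ u10 = u10

u10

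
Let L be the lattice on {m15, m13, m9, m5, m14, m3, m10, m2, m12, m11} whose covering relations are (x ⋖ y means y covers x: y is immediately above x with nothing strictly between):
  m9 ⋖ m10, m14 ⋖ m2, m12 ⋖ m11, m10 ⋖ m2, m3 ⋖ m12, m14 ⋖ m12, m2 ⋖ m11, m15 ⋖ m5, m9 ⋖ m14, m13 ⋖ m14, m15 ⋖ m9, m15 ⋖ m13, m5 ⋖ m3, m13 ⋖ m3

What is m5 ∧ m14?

m15

Common lower bounds of {m5, m14}: m15.
The greatest among these is m15.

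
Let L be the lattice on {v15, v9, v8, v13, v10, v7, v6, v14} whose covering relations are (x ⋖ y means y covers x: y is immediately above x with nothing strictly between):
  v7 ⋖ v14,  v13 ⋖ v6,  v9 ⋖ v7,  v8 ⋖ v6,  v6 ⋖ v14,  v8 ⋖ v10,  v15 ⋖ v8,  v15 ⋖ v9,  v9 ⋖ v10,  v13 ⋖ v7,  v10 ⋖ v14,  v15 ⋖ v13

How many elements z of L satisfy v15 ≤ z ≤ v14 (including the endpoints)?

The interval [v15, v14] = {v10, v13, v14, v15, v6, v7, v8, v9}, which has 8 elements.

8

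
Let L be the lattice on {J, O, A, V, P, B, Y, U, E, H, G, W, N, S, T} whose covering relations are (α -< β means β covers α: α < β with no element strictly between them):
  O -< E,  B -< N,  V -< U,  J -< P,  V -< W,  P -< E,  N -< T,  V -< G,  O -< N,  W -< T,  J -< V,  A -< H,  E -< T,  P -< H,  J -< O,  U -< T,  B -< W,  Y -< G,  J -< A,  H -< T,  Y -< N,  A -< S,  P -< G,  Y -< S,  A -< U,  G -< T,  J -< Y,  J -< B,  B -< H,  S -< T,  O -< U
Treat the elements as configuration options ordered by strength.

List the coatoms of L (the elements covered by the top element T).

E, G, H, N, S, U, W

The coatoms are exactly the elements covered by T: E, G, H, N, S, U, W.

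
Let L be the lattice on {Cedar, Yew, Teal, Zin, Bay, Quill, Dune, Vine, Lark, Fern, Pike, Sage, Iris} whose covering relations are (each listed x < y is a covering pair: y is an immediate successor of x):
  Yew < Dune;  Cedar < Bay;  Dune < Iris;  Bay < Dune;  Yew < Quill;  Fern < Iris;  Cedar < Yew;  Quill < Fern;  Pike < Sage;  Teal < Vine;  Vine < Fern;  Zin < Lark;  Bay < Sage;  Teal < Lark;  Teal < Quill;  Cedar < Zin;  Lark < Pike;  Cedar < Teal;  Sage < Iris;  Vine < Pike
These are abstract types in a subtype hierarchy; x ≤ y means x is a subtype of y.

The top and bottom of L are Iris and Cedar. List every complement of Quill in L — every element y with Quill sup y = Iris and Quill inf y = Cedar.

Bay, Zin

Need y with Quill ∨ y = Iris and Quill ∧ y = Cedar.
Checking each element gives: Bay, Zin.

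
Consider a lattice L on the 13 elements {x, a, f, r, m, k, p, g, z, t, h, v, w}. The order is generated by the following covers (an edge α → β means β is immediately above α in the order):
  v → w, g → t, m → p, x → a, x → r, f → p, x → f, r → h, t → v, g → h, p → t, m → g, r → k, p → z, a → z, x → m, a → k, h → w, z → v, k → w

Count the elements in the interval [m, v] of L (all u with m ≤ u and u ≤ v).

The interval [m, v] = {g, m, p, t, v, z}, which has 6 elements.

6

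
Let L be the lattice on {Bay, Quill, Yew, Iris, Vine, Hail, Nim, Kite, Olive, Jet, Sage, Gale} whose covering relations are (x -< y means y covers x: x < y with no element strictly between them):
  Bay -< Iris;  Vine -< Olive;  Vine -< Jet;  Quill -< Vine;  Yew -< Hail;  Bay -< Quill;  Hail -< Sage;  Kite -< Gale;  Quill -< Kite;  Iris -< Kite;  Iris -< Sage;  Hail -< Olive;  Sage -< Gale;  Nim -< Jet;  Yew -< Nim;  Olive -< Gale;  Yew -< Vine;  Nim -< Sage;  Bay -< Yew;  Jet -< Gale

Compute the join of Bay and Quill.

Common upper bounds of {Bay, Quill}: Gale, Jet, Kite, Olive, Quill, Vine.
The least among these is Quill.

Quill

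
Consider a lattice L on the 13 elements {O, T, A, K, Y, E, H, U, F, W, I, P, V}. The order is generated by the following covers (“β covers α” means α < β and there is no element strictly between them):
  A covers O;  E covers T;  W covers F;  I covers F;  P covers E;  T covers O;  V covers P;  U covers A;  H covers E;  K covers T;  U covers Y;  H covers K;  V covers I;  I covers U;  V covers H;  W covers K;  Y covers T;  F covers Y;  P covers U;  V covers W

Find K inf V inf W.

K

Common lower bounds of {K, V, W}: K, O, T.
The greatest among these is K.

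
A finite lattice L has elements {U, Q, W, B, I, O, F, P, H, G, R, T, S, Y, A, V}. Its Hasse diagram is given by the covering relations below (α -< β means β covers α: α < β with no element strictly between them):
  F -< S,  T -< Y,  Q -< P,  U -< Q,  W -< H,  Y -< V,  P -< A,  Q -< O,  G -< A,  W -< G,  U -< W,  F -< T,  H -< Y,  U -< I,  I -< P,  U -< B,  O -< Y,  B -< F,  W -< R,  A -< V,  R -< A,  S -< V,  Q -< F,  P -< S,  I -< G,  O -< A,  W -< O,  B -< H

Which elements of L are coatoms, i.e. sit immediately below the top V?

A, S, Y

The coatoms are exactly the elements covered by V: A, S, Y.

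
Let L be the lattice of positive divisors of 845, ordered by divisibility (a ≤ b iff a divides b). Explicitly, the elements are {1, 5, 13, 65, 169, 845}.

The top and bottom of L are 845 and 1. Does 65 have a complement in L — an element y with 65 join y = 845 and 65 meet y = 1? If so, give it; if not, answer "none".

none

For every candidate y, either 65 ∨ y ≠ 845 or 65 ∧ y ≠ 1; no complement exists.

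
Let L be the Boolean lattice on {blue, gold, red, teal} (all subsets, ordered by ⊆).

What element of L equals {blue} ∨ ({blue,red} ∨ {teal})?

{blue,red} ∨ {teal} = {blue,red,teal}
{blue} ∨ {blue,red,teal} = {blue,red,teal}

{blue,red,teal}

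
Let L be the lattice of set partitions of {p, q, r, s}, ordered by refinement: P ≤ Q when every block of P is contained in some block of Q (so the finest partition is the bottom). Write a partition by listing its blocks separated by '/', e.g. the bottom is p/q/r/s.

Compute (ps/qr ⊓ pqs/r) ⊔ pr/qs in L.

pqrs

ps/qr ∧ pqs/r = ps/q/r
ps/q/r ∨ pr/qs = pqrs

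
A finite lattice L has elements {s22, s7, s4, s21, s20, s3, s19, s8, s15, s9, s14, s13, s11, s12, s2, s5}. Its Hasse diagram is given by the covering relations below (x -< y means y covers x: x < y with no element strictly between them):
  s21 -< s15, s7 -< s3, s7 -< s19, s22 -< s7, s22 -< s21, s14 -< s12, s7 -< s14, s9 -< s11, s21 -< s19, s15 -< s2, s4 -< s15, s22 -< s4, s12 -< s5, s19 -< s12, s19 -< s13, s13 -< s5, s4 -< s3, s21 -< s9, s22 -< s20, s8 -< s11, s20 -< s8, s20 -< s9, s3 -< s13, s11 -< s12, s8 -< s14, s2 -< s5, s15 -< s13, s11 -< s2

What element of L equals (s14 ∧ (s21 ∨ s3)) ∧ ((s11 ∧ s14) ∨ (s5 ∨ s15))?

s21 ∨ s3 = s13
s14 ∧ s13 = s7
s11 ∧ s14 = s8
s5 ∨ s15 = s5
s8 ∨ s5 = s5
s7 ∧ s5 = s7

s7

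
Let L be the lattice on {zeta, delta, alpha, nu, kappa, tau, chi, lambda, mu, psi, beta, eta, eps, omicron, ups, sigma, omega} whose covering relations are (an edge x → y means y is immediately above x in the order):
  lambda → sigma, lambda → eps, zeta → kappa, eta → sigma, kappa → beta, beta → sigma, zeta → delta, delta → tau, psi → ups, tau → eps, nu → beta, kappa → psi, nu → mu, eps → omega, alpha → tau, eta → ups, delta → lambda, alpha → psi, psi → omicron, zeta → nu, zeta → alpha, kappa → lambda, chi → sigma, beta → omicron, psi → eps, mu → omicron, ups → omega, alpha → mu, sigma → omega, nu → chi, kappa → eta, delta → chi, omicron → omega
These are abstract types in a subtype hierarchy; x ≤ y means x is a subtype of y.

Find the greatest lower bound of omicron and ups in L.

psi

Common lower bounds of {omicron, ups}: alpha, kappa, psi, zeta.
The greatest among these is psi.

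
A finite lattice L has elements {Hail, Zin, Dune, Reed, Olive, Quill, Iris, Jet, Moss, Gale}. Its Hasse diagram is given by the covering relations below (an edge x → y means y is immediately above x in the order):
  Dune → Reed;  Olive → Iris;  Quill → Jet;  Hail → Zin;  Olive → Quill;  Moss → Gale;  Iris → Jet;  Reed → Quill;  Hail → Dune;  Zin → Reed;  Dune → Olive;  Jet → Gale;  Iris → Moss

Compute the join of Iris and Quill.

Common upper bounds of {Iris, Quill}: Gale, Jet.
The least among these is Jet.

Jet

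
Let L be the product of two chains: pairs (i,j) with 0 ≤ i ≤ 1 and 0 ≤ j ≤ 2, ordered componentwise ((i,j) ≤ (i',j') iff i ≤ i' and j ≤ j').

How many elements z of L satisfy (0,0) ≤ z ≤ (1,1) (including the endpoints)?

4

The interval [(0,0), (1,1)] = {(0,0), (0,1), (1,0), (1,1)}, which has 4 elements.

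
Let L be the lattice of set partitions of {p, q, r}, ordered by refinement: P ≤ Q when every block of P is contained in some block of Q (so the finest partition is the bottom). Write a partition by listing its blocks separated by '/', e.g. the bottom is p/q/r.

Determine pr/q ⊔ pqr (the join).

pqr

The join of pr/q and pqr merges any blocks that overlap across the partitions, giving pqr.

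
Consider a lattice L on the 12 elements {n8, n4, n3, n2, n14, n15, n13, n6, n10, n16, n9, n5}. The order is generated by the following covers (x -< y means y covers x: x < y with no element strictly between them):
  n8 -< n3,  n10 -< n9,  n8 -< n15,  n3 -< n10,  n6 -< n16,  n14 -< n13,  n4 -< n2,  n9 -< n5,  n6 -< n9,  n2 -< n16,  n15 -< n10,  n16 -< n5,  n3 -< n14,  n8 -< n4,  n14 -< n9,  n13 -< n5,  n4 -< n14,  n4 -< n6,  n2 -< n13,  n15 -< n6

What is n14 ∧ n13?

n14

Common lower bounds of {n14, n13}: n14, n3, n4, n8.
The greatest among these is n14.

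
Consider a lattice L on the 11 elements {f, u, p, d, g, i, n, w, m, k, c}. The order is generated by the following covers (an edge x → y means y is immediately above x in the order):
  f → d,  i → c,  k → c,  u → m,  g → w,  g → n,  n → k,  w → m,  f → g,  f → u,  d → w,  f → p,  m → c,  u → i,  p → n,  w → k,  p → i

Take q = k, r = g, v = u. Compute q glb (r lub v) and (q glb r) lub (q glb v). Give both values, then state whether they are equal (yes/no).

r lub v = m, so q glb (r lub v) = k glb m = w.
q glb r = g and q glb v = f, so (q glb r) lub (q glb v) = g lub f = g.
Equal: no.

w; g; no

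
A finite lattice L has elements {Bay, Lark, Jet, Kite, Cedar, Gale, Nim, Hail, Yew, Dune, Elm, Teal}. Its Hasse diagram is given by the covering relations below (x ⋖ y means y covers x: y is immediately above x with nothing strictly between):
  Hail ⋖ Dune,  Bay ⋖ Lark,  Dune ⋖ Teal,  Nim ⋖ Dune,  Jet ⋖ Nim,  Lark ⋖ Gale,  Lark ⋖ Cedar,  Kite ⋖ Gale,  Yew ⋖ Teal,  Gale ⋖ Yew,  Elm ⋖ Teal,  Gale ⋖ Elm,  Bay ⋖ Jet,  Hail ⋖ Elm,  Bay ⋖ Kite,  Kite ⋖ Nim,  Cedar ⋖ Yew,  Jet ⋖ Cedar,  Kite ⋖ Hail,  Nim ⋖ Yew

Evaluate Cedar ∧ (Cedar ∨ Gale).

Cedar ∨ Gale = Yew
Cedar ∧ Yew = Cedar

Cedar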